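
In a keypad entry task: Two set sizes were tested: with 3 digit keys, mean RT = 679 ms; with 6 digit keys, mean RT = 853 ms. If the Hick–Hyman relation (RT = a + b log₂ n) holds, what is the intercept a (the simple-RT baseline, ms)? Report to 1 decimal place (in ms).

403.2 ms

b = (RT₂ − RT₁)/(log₂ n₂ − log₂ n₁) = (853 − 679)/(2.5850 − 1.5850) = 174.000 ms/bit.
a = RT₁ − b·log₂ n₁ = 679 − 174.000 × 1.5850 = 403.217 ms.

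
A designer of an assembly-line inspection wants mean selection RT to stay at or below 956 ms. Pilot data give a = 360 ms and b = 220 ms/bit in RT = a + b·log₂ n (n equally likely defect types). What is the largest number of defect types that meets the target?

Set 360 + 220·log₂ n ≤ 956 → log₂ n ≤ (956 − 360)/220 = 2.7091.
So n ≤ 2^2.7091 = 6.539; the largest integer n is 6.

6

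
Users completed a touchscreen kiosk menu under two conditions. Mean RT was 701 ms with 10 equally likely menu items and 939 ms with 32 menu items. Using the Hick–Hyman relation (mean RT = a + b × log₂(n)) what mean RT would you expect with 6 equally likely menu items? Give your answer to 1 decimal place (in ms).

596.5 ms

RT is linear in log₂ n, so two points fix the line:
  b = (939 − 701) / (log₂ 32 − log₂ 10) = 238 / (5 − 3.3219) = 141.829 ms/bit
  a = 701 − 141.829 × 3.3219 = 229.853 ms
Then RT(6) = 229.853 + 141.829 × log₂ 6 = 229.853 + 141.829 × 2.5850 ≈ 596.477 ms.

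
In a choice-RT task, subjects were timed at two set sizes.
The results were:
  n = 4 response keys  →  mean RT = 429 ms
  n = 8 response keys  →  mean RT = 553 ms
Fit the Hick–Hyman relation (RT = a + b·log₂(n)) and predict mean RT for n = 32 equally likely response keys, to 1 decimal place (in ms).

RT is linear in log₂ n, so two points fix the line:
  b = (553 − 429) / (log₂ 8 − log₂ 4) = 124 / (3 − 2) = 124.000 ms/bit
  a = 429 − 124.000 × 2 = 181.000 ms
Then RT(32) = 181.000 + 124.000 × log₂ 32 = 181.000 + 124.000 × 5 ≈ 801.000 ms.

801.0 ms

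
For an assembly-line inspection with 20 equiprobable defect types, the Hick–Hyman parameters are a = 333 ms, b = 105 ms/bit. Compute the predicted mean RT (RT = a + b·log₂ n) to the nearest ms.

787 ms

log₂(20) = 4.3219 bits, so RT = 333 + 105 × 4.3219 ≈ 786.802 ms.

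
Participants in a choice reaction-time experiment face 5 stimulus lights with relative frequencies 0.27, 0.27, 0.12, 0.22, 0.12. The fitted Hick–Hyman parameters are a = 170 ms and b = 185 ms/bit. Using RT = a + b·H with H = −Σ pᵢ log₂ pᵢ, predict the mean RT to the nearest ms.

Entropy contributions −pᵢ log₂ pᵢ: 0.5100, 0.5100, 0.3671, 0.4806, 0.3671; sum H = 2.2348 bits.
RT = a + bH = 170 + 185·2.2348 = 583.43 ms.

583 ms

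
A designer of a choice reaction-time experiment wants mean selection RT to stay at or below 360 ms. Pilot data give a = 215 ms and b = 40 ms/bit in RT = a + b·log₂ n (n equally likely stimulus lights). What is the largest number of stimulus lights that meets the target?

12

Information budget: (360 − 215)/40 = 3.6250 bits, so n ≤ 2^3.6250 = 12.338 → at most 12.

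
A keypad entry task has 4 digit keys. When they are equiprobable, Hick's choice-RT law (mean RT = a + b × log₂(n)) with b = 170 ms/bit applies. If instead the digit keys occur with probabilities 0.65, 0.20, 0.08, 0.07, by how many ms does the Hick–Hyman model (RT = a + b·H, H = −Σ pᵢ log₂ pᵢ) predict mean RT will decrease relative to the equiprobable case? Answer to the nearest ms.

97 ms

Equiprobable entropy H₀ = log₂ 4 = 2.0000 bits.
Skewed entropy H = −Σ pᵢ log₂ pᵢ = 1.4284 bits.
ΔRT = b·(H₀ − H) = 170 × 0.5716 = 97.17 ms.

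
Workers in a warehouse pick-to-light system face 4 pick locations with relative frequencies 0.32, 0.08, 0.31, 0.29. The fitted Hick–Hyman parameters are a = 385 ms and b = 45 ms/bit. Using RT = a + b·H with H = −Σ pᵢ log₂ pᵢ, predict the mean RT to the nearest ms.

H = 0.32·log₂(1/0.32) + 0.08·log₂(1/0.08) + 0.31·log₂(1/0.31) + 0.29·log₂(1/0.29) = 1.8592 bits.
RT = 385 + 45 × 1.8592 = 468.67 ms.

469 ms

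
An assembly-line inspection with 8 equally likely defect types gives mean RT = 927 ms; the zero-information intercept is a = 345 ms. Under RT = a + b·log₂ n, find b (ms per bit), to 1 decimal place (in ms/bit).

b = (927 − 345) / log₂(8) = 582 / 3 = 194.000 ms/bit.

194.0 ms/bit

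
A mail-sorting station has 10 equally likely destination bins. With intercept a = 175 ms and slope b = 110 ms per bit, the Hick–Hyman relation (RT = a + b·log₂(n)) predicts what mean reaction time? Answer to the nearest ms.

540 ms

log₂(10) = 3.3219 bits, so RT = 175 + 110 × 3.3219 ≈ 540.412 ms.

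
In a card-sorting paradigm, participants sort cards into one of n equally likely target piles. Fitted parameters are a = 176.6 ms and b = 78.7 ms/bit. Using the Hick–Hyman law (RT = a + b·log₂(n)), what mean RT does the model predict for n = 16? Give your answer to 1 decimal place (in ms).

491.4 ms

log₂(16) = 4 bits, so RT = 176.6 + 78.7 × 4 ≈ 491.400 ms.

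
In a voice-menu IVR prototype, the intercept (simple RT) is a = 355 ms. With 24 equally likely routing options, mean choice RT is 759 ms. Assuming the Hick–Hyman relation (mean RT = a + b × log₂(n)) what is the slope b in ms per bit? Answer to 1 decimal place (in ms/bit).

24 alternatives carry log₂ 24 = 4.5850 bits; the choice cost is 759 − 355 = 404 ms, so b = 404/4.5850 = 88.114 ms/bit.

88.1 ms/bit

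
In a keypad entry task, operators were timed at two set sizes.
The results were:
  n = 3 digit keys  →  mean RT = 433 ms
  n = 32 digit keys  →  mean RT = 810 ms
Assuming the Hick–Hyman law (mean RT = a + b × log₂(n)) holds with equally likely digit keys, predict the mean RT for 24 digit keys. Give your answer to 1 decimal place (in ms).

764.2 ms

RT is linear in log₂ n, so two points fix the line:
  b = (810 − 433) / (log₂ 32 − log₂ 3) = 377 / (5 − 1.5850) = 110.394 ms/bit
  a = 433 − 110.394 × 1.5850 = 258.029 ms
Then RT(24) = 258.029 + 110.394 × log₂ 24 = 258.029 + 110.394 × 4.5850 ≈ 764.182 ms.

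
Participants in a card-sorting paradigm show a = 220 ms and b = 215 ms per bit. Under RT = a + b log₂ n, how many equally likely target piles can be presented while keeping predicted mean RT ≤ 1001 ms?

12

215·log₂ n ≤ 1001 − 220 = 781, giving log₂ n ≤ 3.6326 and n ≤ 12.402. The largest whole number is 12.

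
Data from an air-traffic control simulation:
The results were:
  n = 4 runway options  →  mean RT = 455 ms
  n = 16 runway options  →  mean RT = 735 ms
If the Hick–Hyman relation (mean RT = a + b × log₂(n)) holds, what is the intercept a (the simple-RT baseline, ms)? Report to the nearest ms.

b = (RT₂ − RT₁)/(log₂ n₂ − log₂ n₁) = (735 − 455)/(4 − 2) = 140 ms/bit.
Intercept: a = 455 − 140·log₂(4) = 175.000 ms.

175 ms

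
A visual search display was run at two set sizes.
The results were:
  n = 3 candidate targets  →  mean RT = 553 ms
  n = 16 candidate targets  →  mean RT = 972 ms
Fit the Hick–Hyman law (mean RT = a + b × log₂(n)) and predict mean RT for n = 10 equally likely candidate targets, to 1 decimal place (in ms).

854.4 ms

RT is linear in log₂ n, so two points fix the line:
  b = (972 − 553) / (log₂ 16 − log₂ 3) = 419 / (4 − 1.5850) = 173.496 ms/bit
  a = 553 − 173.496 × 1.5850 = 278.015 ms
Then RT(10) = 278.015 + 173.496 × log₂ 10 = 278.015 + 173.496 × 3.3219 ≈ 854.357 ms.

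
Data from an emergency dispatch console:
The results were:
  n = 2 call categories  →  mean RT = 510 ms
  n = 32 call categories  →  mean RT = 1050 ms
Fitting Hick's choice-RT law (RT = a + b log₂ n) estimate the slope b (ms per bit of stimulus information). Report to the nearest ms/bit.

The slope on a log₂ axis is (1050 − 510) / (5 − 1) = 135 ms/bit.

135 ms/bit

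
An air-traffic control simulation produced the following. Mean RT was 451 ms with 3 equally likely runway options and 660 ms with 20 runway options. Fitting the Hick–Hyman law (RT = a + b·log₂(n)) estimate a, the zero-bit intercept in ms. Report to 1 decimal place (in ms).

b = (RT₂ − RT₁)/(log₂ n₂ − log₂ n₁) = (660 − 451)/(4.3219 − 1.5850) = 76.362 ms/bit.
Intercept: a = 451 − 76.362·log₂(3) = 329.969 ms.

330.0 ms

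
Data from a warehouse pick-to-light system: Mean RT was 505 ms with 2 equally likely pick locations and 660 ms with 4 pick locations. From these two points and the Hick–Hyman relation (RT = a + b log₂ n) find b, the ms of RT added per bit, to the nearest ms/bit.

The slope on a log₂ axis is (660 − 505) / (2 − 1) = 155 ms/bit.

155 ms/bit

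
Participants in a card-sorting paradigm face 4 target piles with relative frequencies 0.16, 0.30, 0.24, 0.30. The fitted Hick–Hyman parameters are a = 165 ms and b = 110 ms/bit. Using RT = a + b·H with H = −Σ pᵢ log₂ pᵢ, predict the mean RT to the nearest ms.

Entropy contributions −pᵢ log₂ pᵢ: 0.4230, 0.5211, 0.4941, 0.5211; sum H = 1.9593 bits.
RT = a + bH = 165 + 110·1.9593 = 380.53 ms.

381 ms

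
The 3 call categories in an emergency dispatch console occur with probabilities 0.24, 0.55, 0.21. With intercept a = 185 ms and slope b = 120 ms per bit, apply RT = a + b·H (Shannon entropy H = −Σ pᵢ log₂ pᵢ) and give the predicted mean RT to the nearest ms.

H = 0.24·log₂(1/0.24) + 0.55·log₂(1/0.55) + 0.21·log₂(1/0.21) = 1.4413 bits.
RT = 185 + 120 × 1.4413 = 357.96 ms.

358 ms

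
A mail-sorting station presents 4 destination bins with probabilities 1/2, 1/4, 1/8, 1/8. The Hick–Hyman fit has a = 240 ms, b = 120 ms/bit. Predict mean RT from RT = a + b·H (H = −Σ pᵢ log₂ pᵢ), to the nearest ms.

H = −Σ pᵢ log₂ pᵢ = 0.5·1 + 0.25·2 + 0.125·3 + 0.125·3 = 1.750 bits.
RT = 240 + 120 × 1.750 = 450.00 ms.

450 ms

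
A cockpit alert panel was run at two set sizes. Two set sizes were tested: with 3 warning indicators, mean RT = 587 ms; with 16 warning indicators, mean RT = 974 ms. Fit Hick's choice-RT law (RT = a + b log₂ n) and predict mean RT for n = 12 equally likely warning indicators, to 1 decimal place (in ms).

Solve the two-equation system in a and b:
  b = (974 − 587) / (log₂ 16 − log₂ 3) = 387 / (4 − 1.5850) = 160.246 ms/bit
  a = 587 − 160.246 × 1.5850 = 333.016 ms
Then RT(12) = 333.016 + 160.246 × log₂ 12 = 333.016 + 160.246 × 3.5850 ≈ 907.492 ms.

907.5 ms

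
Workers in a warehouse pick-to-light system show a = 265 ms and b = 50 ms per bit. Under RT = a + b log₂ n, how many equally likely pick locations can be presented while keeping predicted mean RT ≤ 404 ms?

Information budget: (404 − 265)/50 = 2.7800 bits, so n ≤ 2^2.7800 = 6.869 → at most 6.

6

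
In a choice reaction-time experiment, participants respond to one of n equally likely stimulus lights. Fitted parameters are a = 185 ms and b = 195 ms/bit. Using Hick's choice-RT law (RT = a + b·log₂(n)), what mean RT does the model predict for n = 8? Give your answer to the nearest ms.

log₂(8) = 3 bits, so RT = 185 + 195 × 3 ≈ 770.000 ms.

770 ms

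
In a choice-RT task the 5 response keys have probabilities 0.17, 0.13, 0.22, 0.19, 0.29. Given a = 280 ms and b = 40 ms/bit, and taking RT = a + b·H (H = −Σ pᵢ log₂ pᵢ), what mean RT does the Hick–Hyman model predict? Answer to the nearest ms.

371 ms

H = 0.17·log₂(1/0.17) + 0.13·log₂(1/0.13) + 0.22·log₂(1/0.22) + 0.19·log₂(1/0.19) + 0.29·log₂(1/0.29) = 2.2709 bits.
RT = 280 + 40 × 2.2709 = 370.84 ms.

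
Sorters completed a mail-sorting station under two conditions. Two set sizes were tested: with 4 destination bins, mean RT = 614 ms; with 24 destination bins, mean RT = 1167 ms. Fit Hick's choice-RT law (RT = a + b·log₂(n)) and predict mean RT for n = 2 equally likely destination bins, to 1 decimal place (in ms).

400.1 ms

Solve the two-equation system in a and b:
  b = (1167 − 614) / (log₂ 24 − log₂ 4) = 553 / (4.5850 − 2) = 213.930 ms/bit
  a = 614 − 213.930 × 2 = 186.141 ms
Then RT(2) = 186.141 + 213.930 × log₂ 2 = 186.141 + 213.930 × 1 ≈ 400.070 ms.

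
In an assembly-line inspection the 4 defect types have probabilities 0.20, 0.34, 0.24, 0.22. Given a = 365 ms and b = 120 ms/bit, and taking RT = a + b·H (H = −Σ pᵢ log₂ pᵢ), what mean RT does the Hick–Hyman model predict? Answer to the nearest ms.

Entropy contributions −pᵢ log₂ pᵢ: 0.4644, 0.5292, 0.4941, 0.4806; sum H = 1.9683 bits.
RT = a + bH = 365 + 120·1.9683 = 601.19 ms.

601 ms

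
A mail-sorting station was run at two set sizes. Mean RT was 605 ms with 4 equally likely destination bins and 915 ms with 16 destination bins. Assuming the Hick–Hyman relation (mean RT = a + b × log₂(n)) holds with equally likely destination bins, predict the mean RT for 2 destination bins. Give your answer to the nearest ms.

Solve the two-equation system in a and b:
  b = (915 − 605) / (log₂ 16 − log₂ 4) = 310 / (4 − 2) = 155 ms/bit
  a = 605 − 155 × 2 = 295 ms
Then RT(2) = 295 + 155 × log₂ 2 = 295 + 155 × 1 ≈ 450.000 ms.

450 ms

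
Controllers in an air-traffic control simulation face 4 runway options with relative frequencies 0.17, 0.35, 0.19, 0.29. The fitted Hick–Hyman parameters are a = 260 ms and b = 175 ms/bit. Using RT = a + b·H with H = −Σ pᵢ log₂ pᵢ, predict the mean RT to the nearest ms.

Entropy contributions −pᵢ log₂ pᵢ: 0.4346, 0.5301, 0.4552, 0.5179; sum H = 1.9378 bits.
RT = a + bH = 260 + 175·1.9378 = 599.12 ms.

599 ms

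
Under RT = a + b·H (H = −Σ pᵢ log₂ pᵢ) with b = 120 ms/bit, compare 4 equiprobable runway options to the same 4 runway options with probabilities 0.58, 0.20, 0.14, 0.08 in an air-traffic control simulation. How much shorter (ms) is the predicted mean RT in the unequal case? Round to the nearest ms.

47 ms

Equiprobable entropy H₀ = log₂ 4 = 2.0000 bits.
Skewed entropy H = −Σ pᵢ log₂ pᵢ = 1.6088 bits.
ΔRT = b·(H₀ − H) = 120 × 0.3912 = 46.94 ms.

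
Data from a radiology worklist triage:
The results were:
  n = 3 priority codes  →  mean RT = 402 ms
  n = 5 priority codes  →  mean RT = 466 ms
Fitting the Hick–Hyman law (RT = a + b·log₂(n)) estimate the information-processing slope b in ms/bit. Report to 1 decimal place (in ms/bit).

86.8 ms/bit

Slope: b = (466 − 402) / (log₂ 5 − log₂ 3) = 64/0.7370 = 86.843 ms/bit.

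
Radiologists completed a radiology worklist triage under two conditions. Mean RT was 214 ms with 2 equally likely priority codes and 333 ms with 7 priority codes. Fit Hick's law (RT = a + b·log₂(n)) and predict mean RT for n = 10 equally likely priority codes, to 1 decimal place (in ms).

366.9 ms

RT is linear in log₂ n, so two points fix the line:
  b = (333 − 214) / (log₂ 7 − log₂ 2) = 119 / (2.8074 − 1) = 65.842 ms/bit
  a = 214 − 65.842 × 1 = 148.158 ms
Then RT(10) = 148.158 + 65.842 × log₂ 10 = 148.158 + 65.842 × 3.3219 ≈ 366.881 ms.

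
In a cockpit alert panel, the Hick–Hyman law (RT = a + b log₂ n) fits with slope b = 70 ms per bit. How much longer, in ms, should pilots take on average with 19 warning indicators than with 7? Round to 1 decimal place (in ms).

100.8 ms

Only the slope matters, since a is common to both: ΔRT = b·log₂(n₂/n₁).
log₂(19) − log₂(7) = 4.2479 − 2.8074 = 1.4406.
ΔRT = 70 × 1.4406 = 100.840 ms.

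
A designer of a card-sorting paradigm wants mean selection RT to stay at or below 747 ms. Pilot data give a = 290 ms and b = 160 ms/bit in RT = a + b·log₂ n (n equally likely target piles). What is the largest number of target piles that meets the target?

160·log₂ n ≤ 747 − 290 = 457, giving log₂ n ≤ 2.8563 and n ≤ 7.241. The largest whole number is 7.

7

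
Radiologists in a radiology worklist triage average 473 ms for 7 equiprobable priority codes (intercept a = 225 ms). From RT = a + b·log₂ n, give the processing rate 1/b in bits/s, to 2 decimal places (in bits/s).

Choice component = 473 − 225 = 248 ms over log₂(7) = 2.8074 bits.
b = 248 / 2.8074 = 88.339 ms/bit, so 1/b = 11.320 bits/s.

11.32 bits/s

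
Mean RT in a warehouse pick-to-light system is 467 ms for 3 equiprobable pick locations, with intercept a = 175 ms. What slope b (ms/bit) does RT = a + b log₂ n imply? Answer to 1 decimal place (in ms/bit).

184.2 ms/bit

3 alternatives carry log₂ 3 = 1.5850 bits; the choice cost is 467 − 175 = 292 ms, so b = 292/1.5850 = 184.231 ms/bit.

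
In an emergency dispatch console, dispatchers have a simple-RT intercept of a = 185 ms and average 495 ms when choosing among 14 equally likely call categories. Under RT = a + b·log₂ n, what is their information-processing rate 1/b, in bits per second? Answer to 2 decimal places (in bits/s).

Choice component = 495 − 185 = 310 ms over log₂(14) = 3.8074 bits.
b = 310 / 3.8074 = 81.421 ms/bit, so 1/b = 12.282 bits/s.

12.28 bits/s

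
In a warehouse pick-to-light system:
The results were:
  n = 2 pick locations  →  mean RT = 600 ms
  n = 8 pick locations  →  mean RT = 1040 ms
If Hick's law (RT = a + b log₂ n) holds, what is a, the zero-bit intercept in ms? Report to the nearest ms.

380 ms

Slope: b = (1040 − 600) / (log₂ 8 − log₂ 2) = 440/2.0000 = 220 ms/bit.
Intercept: a = 600 − 220·log₂(2) = 380.000 ms.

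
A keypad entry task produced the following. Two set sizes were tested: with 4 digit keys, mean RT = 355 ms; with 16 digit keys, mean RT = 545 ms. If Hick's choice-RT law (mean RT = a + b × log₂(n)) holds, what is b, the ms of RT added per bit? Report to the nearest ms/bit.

Slope: b = (545 − 355) / (log₂ 16 − log₂ 4) = 190/2.0000 = 95 ms/bit.

95 ms/bit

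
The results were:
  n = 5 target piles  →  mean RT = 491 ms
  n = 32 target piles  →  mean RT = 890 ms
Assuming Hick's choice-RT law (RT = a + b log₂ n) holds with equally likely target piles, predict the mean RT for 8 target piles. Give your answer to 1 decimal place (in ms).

RT is linear in log₂ n, so two points fix the line:
  b = (890 − 491) / (log₂ 32 − log₂ 5) = 399 / (5 − 2.3219) = 148.988 ms/bit
  a = 491 − 148.988 × 2.3219 = 145.061 ms
Then RT(8) = 145.061 + 148.988 × log₂ 8 = 145.061 + 148.988 × 3 ≈ 592.024 ms.

592.0 ms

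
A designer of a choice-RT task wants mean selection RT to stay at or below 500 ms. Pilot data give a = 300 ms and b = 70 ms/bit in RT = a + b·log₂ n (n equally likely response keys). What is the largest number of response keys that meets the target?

7

70·log₂ n ≤ 500 − 300 = 200, giving log₂ n ≤ 2.8571 and n ≤ 7.246. The largest whole number is 7.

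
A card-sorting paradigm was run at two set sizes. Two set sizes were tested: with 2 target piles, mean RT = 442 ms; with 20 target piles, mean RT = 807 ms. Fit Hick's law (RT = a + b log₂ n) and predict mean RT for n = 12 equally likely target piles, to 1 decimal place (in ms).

726.0 ms

With log₂ n on the abscissa the relation is linear; from the two conditions:
  b = (807 − 442) / (log₂ 20 − log₂ 2) = 365 / (4.3219 − 1) = 109.876 ms/bit
  a = 442 − 109.876 × 1 = 332.124 ms
Then RT(12) = 332.124 + 109.876 × log₂ 12 = 332.124 + 109.876 × 3.5850 ≈ 726.025 ms.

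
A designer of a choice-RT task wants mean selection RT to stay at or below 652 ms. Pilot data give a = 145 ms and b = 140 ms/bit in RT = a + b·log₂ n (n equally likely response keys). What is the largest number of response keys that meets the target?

140·log₂ n ≤ 652 − 145 = 507, giving log₂ n ≤ 3.6214 and n ≤ 12.307. The largest whole number is 12.

12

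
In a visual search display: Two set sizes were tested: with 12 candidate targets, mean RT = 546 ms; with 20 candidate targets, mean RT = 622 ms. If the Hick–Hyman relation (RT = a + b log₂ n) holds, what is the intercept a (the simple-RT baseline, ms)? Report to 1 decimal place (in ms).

b = (RT₂ − RT₁)/(log₂ n₂ − log₂ n₁) = (622 − 546)/(4.3219 − 3.5850) = 103.126 ms/bit.
Intercept: a = 546 − 103.126·log₂(12) = 176.299 ms.

176.3 ms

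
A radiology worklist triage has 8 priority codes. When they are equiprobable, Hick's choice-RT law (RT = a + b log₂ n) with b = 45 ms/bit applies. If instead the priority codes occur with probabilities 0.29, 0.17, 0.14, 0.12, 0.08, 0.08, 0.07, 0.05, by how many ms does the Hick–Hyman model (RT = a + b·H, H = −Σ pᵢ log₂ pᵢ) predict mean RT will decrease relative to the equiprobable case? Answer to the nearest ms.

The RT saving is b·ΔH. Equiprobable H₀ = log₂(8) = 3.0000 bits; with the given probabilities H = 2.7843 bits.
b·(H₀ − H) = 45 × (3.0000 − 2.7843) = 9.70 ms.

10 ms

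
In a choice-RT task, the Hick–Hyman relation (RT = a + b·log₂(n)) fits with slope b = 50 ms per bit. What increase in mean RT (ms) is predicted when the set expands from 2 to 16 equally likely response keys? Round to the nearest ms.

ΔRT = (a + b log₂ n₂) − (a + b log₂ n₁) = b·(log₂ n₂ − log₂ n₁).
log₂(16) − log₂(2) = log₂(16/2) = log₂(8) = 3.
ΔRT = 50 × 3.0000 = 150.000 ms.

150 ms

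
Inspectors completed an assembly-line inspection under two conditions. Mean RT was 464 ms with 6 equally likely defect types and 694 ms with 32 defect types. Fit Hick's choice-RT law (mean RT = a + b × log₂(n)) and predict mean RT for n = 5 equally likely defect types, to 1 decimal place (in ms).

438.9 ms

With log₂ n on the abscissa the relation is linear; from the two conditions:
  b = (694 − 464) / (log₂ 32 − log₂ 6) = 230 / (5 − 2.5850) = 95.237 ms/bit
  a = 464 − 95.237 × 2.5850 = 217.817 ms
Then RT(5) = 217.817 + 95.237 × log₂ 5 = 217.817 + 95.237 × 2.3219 ≈ 438.949 ms.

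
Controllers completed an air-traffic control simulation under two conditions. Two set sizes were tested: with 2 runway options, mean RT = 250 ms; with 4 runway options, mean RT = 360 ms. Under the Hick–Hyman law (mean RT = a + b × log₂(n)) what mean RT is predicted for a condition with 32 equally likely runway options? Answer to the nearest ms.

690 ms

Solve the two-equation system in a and b:
  b = (360 − 250) / (log₂ 4 − log₂ 2) = 110 / (2 − 1) = 110 ms/bit
  a = 250 − 110 × 1 = 140 ms
Then RT(32) = 140 + 110 × log₂ 32 = 140 + 110 × 5 ≈ 690.000 ms.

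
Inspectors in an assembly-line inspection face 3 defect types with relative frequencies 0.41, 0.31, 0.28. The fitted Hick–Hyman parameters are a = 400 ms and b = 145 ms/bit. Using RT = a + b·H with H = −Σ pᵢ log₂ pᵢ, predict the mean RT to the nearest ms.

H = 0.41·log₂(1/0.41) + 0.31·log₂(1/0.31) + 0.28·log₂(1/0.28) = 1.5654 bits.
RT = 400 + 145 × 1.5654 = 626.98 ms.

627 ms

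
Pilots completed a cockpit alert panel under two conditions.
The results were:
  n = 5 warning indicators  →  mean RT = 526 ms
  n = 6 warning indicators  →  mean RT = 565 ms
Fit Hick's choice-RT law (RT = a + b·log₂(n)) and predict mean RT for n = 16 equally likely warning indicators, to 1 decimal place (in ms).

774.8 ms

With log₂ n on the abscissa the relation is linear; from the two conditions:
  b = (565 − 526) / (log₂ 6 − log₂ 5) = 39 / (2.5850 − 2.3219) = 148.270 ms/bit
  a = 526 − 148.270 × 2.3219 = 181.729 ms
Then RT(16) = 181.729 + 148.270 × log₂ 16 = 181.729 + 148.270 × 4 ≈ 774.807 ms.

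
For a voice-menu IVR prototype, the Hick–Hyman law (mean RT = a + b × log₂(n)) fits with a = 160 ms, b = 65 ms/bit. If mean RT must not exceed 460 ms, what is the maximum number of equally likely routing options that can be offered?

24

65·log₂ n ≤ 460 − 160 = 300, giving log₂ n ≤ 4.6154 and n ≤ 24.511. The largest whole number is 24.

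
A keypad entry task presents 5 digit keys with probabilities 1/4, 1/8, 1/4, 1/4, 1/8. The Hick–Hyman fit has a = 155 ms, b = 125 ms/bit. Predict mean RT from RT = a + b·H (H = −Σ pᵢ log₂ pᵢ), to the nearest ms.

H = −Σ pᵢ log₂ pᵢ = 0.25·2 + 0.125·3 + 0.25·2 + 0.25·2 + 0.125·3 = 2.250 bits.
RT = 155 + 125 × 2.250 = 436.25 ms.

436 ms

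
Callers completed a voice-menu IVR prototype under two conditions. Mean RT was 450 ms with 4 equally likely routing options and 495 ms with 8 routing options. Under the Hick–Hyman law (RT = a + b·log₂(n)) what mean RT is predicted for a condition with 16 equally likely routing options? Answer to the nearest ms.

540 ms

Solve the two-equation system in a and b:
  b = (495 − 450) / (log₂ 8 − log₂ 4) = 45 / (3 − 2) = 45 ms/bit
  a = 450 − 45 × 2 = 360 ms
Then RT(16) = 360 + 45 × log₂ 16 = 360 + 45 × 4 ≈ 540.000 ms.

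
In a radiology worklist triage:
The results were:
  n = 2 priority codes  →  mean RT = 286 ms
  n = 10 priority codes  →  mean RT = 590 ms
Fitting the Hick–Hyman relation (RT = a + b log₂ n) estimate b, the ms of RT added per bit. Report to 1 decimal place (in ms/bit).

b = (RT₂ − RT₁)/(log₂ n₂ − log₂ n₁) = (590 − 286)/(3.3219 − 1) = 130.926 ms/bit.

130.9 ms/bit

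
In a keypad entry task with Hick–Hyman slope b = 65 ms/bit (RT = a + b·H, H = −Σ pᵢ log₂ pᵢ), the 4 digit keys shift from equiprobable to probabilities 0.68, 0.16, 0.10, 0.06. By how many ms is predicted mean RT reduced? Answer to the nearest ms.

40 ms

The RT saving is b·ΔH. Equiprobable H₀ = log₂(4) = 2.0000 bits; with the given probabilities H = 1.3771 bits.
b·(H₀ − H) = 65 × (2.0000 − 1.3771) = 40.49 ms.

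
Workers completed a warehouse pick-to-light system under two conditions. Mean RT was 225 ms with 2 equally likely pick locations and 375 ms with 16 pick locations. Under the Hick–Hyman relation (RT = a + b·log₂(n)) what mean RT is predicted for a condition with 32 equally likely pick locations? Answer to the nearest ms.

Fit slope and intercept:
  b = (375 − 225) / (log₂ 16 − log₂ 2) = 150 / (4 − 1) = 50 ms/bit
  a = 225 − 50 × 1 = 175 ms
Then RT(32) = 175 + 50 × log₂ 32 = 175 + 50 × 5 ≈ 425.000 ms.

425 ms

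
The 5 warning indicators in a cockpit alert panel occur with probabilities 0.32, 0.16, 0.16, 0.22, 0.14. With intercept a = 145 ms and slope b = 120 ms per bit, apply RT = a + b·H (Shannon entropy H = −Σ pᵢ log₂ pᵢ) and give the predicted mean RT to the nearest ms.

Entropy contributions −pᵢ log₂ pᵢ: 0.5260, 0.4230, 0.4230, 0.4806, 0.3971; sum H = 2.2498 bits.
RT = a + bH = 145 + 120·2.2498 = 414.97 ms.

415 ms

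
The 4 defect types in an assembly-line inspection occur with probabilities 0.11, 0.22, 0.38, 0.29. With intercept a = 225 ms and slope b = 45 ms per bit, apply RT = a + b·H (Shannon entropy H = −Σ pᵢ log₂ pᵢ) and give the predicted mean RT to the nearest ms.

H = 0.11·log₂(1/0.11) + 0.22·log₂(1/0.22) + 0.38·log₂(1/0.38) + 0.29·log₂(1/0.29) = 1.8792 bits.
RT = 225 + 45 × 1.8792 = 309.56 ms.

310 ms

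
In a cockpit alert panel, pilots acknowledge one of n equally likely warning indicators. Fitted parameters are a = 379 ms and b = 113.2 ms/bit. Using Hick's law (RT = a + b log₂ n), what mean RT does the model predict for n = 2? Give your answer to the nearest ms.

492 ms

log₂(2) = 1 bits, so RT = 379 + 113.2 × 1 ≈ 492.200 ms.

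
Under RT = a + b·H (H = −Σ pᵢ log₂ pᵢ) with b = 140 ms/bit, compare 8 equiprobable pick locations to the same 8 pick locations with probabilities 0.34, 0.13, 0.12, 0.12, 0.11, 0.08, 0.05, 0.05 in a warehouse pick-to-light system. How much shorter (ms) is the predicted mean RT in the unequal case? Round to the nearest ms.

Equiprobable entropy H₀ = log₂ 8 = 3.0000 bits.
Skewed entropy H = −Σ pᵢ log₂ pᵢ = 2.7199 bits.
ΔRT = b·(H₀ − H) = 140 × 0.2801 = 39.21 ms.

39 ms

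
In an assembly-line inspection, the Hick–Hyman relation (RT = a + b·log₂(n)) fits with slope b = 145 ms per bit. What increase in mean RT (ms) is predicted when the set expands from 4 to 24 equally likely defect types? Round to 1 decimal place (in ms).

Only the slope matters, since a is common to both: ΔRT = b·log₂(n₂/n₁).
log₂(24) − log₂(4) = 4.5850 − 2 = 2.5850.
ΔRT = 145 × 2.5850 = 374.820 ms.

374.8 ms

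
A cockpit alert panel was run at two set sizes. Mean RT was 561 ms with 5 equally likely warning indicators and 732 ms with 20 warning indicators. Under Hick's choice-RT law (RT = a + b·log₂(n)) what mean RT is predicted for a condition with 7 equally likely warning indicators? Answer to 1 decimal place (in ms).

RT is linear in log₂ n, so two points fix the line:
  b = (732 − 561) / (log₂ 20 − log₂ 5) = 171 / (4.3219 − 2.3219) = 85.500 ms/bit
  a = 561 − 85.500 × 2.3219 = 362.475 ms
Then RT(7) = 362.475 + 85.500 × log₂ 7 = 362.475 + 85.500 × 2.8074 ≈ 602.504 ms.

602.5 ms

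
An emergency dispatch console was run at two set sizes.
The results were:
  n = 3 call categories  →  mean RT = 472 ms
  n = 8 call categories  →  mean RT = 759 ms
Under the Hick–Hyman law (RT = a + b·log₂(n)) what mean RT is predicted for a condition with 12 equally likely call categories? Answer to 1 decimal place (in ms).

RT is linear in log₂ n, so two points fix the line:
  b = (759 − 472) / (log₂ 8 − log₂ 3) = 287 / (3 − 1.5850) = 202.821 ms/bit
  a = 472 − 202.821 × 1.5850 = 150.536 ms
Then RT(12) = 150.536 + 202.821 × log₂ 12 = 150.536 + 202.821 × 3.5850 ≈ 877.643 ms.

877.6 ms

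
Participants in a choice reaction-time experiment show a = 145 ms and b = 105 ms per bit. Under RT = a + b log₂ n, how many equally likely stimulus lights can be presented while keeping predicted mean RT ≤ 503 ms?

105·log₂ n ≤ 503 − 145 = 358, giving log₂ n ≤ 3.4095 and n ≤ 10.626. The largest whole number is 10.

10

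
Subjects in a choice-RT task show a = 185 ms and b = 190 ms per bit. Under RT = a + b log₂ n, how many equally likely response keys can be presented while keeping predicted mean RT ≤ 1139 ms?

Set 185 + 190·log₂ n ≤ 1139 → log₂ n ≤ (1139 − 185)/190 = 5.0211.
So n ≤ 2^5.0211 = 32.470; the largest integer n is 32.

32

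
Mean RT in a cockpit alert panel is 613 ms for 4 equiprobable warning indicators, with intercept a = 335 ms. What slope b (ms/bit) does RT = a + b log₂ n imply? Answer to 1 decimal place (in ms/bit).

log₂(4) = 2 bits.
b = (RT − a)/log₂ n = (613 − 335) / 2 = 139.000 ms/bit.

139.0 ms/bit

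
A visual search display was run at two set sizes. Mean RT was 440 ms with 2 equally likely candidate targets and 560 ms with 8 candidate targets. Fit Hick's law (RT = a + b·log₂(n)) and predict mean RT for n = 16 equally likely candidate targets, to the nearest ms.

Solve the two-equation system in a and b:
  b = (560 − 440) / (log₂ 8 − log₂ 2) = 120 / (3 − 1) = 60 ms/bit
  a = 440 − 60 × 1 = 380 ms
Then RT(16) = 380 + 60 × log₂ 16 = 380 + 60 × 4 ≈ 620.000 ms.

620 ms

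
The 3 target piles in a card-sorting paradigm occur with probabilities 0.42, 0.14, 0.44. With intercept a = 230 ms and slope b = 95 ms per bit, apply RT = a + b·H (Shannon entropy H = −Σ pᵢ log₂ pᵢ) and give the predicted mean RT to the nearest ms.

Entropy contributions −pᵢ log₂ pᵢ: 0.5256, 0.3971, 0.5211; sum H = 1.4439 bits.
RT = a + bH = 230 + 95·1.4439 = 367.17 ms.

367 ms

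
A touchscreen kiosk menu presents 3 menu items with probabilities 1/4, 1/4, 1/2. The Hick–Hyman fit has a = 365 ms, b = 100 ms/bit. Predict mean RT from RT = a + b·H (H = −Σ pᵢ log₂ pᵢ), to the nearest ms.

H = −Σ pᵢ log₂ pᵢ = 0.25·2 + 0.25·2 + 0.5·1 = 1.500 bits.
RT = 365 + 100 × 1.500 = 515.00 ms.

515 ms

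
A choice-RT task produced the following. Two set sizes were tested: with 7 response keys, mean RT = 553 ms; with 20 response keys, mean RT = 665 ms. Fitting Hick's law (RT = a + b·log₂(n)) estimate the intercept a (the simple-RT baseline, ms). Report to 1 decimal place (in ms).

345.4 ms

b = (RT₂ − RT₁)/(log₂ n₂ − log₂ n₁) = (665 − 553)/(4.3219 − 2.8074) = 73.948 ms/bit.
Intercept: a = 553 − 73.948·log₂(7) = 345.401 ms.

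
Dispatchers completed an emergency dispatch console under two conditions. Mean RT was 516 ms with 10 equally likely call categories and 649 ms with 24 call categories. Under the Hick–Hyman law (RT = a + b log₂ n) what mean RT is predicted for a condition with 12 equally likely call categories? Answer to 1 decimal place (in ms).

543.7 ms

With log₂ n on the abscissa the relation is linear; from the two conditions:
  b = (649 − 516) / (log₂ 24 − log₂ 10) = 133 / (4.5850 − 3.3219) = 105.302 ms/bit
  a = 516 − 105.302 × 3.3219 = 166.194 ms
Then RT(12) = 166.194 + 105.302 × log₂ 12 = 166.194 + 105.302 × 3.5850 ≈ 543.698 ms.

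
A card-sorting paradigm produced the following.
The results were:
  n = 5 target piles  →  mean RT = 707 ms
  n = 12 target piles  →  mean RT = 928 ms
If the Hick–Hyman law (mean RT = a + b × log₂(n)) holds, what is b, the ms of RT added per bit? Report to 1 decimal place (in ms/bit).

Slope: b = (928 − 707) / (log₂ 12 − log₂ 5) = 221/1.2630 = 174.975 ms/bit.

175.0 ms/bit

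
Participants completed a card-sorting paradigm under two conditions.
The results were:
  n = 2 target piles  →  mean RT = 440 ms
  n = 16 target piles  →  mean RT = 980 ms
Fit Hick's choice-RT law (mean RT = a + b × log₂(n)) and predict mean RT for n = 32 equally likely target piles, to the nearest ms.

1160 ms

With log₂ n on the abscissa the relation is linear; from the two conditions:
  b = (980 − 440) / (log₂ 16 − log₂ 2) = 540 / (4 − 1) = 180 ms/bit
  a = 440 − 180 × 1 = 260 ms
Then RT(32) = 260 + 180 × log₂ 32 = 260 + 180 × 5 ≈ 1160.000 ms.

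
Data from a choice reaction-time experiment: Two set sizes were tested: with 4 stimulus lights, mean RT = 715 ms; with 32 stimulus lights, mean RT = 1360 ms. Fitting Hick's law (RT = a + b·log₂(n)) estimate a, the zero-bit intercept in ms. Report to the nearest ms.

Slope: b = (1360 − 715) / (log₂ 32 − log₂ 4) = 645/3.0000 = 215 ms/bit.
Intercept: a = 715 − 215·log₂(4) = 285.000 ms.

285 ms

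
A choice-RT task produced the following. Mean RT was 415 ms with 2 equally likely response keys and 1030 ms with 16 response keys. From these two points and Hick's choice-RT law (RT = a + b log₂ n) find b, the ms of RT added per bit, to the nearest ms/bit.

205 ms/bit

The slope on a log₂ axis is (1030 − 415) / (4 − 1) = 205 ms/bit.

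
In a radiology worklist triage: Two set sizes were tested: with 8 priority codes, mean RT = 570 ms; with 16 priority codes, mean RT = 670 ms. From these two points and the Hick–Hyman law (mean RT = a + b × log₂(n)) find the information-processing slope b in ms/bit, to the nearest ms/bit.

100 ms/bit

Slope: b = (670 − 570) / (log₂ 16 − log₂ 8) = 100/1.0000 = 100 ms/bit.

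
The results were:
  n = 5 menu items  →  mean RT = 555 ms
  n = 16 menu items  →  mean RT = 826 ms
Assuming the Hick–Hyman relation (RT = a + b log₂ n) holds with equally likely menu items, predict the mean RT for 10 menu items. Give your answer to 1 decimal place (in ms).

716.5 ms

Solve the two-equation system in a and b:
  b = (826 − 555) / (log₂ 16 − log₂ 5) = 271 / (4 − 2.3219) = 161.495 ms/bit
  a = 555 − 161.495 × 2.3219 = 180.021 ms
Then RT(10) = 180.021 + 161.495 × log₂ 10 = 180.021 + 161.495 × 3.3219 ≈ 716.495 ms.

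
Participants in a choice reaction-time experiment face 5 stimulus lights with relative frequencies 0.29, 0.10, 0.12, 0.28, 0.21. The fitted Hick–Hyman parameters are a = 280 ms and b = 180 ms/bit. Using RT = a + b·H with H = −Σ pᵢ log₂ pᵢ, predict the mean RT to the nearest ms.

677 ms

Entropy contributions −pᵢ log₂ pᵢ: 0.5179, 0.3322, 0.3671, 0.5142, 0.4728; sum H = 2.2042 bits.
RT = a + bH = 280 + 180·2.2042 = 676.76 ms.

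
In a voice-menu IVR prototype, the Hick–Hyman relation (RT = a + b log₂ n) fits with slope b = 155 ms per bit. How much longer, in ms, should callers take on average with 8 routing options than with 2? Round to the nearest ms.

310 ms

Only the slope matters, since a is common to both: ΔRT = b·log₂(n₂/n₁).
log₂(8) − log₂(2) = log₂(8/2) = log₂(4) = 2.
ΔRT = 155 × 2.0000 = 310.000 ms.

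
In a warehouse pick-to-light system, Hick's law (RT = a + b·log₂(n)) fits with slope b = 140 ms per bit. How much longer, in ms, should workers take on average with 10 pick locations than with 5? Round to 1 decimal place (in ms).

Only the slope matters, since a is common to both: ΔRT = b·log₂(n₂/n₁).
log₂(10) − log₂(5) = log₂(10/5) = log₂(2) = 1.
ΔRT = 140 × 1.0000 = 140.000 ms.

140.0 ms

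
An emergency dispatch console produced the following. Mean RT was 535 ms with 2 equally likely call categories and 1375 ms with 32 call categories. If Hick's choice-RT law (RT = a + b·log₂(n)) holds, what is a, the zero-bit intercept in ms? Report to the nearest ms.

325 ms

b = (RT₂ − RT₁)/(log₂ n₂ − log₂ n₁) = (1375 − 535)/(5 − 1) = 210 ms/bit.
a = RT₁ − b·log₂ n₁ = 535 − 210 × 1 = 325.000 ms.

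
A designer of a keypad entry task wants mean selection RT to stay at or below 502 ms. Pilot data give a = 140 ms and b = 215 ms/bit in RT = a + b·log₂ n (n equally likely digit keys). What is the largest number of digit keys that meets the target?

3

Information budget: (502 − 140)/215 = 1.6837 bits, so n ≤ 2^1.6837 = 3.213 → at most 3.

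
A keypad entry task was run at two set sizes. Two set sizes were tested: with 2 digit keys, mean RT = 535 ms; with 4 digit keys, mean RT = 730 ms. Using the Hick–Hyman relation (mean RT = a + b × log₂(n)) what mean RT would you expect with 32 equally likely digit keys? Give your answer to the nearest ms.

1315 ms

With log₂ n on the abscissa the relation is linear; from the two conditions:
  b = (730 − 535) / (log₂ 4 − log₂ 2) = 195 / (2 − 1) = 195 ms/bit
  a = 535 − 195 × 1 = 340 ms
Then RT(32) = 340 + 195 × log₂ 32 = 340 + 195 × 5 ≈ 1315.000 ms.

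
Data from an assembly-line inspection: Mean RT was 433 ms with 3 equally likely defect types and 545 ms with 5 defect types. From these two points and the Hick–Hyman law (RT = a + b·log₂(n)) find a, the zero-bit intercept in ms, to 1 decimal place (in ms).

192.1 ms

The slope on a log₂ axis is (545 − 433) / (2.3219 − 1.5850) = 151.975 ms/bit.
Intercept: a = 433 − 151.975·log₂(3) = 192.126 ms.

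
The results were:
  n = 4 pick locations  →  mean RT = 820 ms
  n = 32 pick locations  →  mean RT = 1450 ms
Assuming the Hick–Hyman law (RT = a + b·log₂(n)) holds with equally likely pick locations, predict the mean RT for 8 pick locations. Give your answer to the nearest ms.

RT is linear in log₂ n, so two points fix the line:
  b = (1450 − 820) / (log₂ 32 − log₂ 4) = 630 / (5 − 2) = 210 ms/bit
  a = 820 − 210 × 2 = 400 ms
Then RT(8) = 400 + 210 × log₂ 8 = 400 + 210 × 3 ≈ 1030.000 ms.

1030 ms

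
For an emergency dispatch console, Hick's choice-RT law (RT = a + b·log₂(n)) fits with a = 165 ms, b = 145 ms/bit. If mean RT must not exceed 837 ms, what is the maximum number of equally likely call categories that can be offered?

24

Information budget: (837 − 165)/145 = 4.6345 bits, so n ≤ 2^4.6345 = 24.838 → at most 24.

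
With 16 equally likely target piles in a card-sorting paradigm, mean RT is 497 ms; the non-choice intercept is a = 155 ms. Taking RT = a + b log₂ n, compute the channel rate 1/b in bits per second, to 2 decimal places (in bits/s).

11.70 bits/s

Choice component = 497 − 155 = 342 ms over log₂(16) = 4 bits.
b = 342 / 4 = 85.500 ms/bit, so 1/b = 11.696 bits/s.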